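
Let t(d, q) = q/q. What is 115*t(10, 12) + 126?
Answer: 241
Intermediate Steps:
t(d, q) = 1
115*t(10, 12) + 126 = 115*1 + 126 = 115 + 126 = 241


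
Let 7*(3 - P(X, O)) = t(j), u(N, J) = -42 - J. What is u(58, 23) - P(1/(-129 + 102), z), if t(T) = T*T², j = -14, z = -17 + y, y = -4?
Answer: -460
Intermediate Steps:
z = -21 (z = -17 - 4 = -21)
t(T) = T³
P(X, O) = 395 (P(X, O) = 3 - ⅐*(-14)³ = 3 - ⅐*(-2744) = 3 + 392 = 395)
u(58, 23) - P(1/(-129 + 102), z) = (-42 - 1*23) - 1*395 = (-42 - 23) - 395 = -65 - 395 = -460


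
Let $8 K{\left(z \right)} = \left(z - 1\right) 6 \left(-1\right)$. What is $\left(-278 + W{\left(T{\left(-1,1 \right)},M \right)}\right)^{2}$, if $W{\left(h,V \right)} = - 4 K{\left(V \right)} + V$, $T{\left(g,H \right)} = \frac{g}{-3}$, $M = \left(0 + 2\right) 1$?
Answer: $74529$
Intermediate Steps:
$M = 2$ ($M = 2 \cdot 1 = 2$)
$K{\left(z \right)} = \frac{3}{4} - \frac{3 z}{4}$ ($K{\left(z \right)} = \frac{\left(z - 1\right) 6 \left(-1\right)}{8} = \frac{\left(-1 + z\right) 6 \left(-1\right)}{8} = \frac{\left(-6 + 6 z\right) \left(-1\right)}{8} = \frac{6 - 6 z}{8} = \frac{3}{4} - \frac{3 z}{4}$)
$T{\left(g,H \right)} = - \frac{g}{3}$ ($T{\left(g,H \right)} = g \left(- \frac{1}{3}\right) = - \frac{g}{3}$)
$W{\left(h,V \right)} = -3 + 4 V$ ($W{\left(h,V \right)} = - 4 \left(\frac{3}{4} - \frac{3 V}{4}\right) + V = \left(-3 + 3 V\right) + V = -3 + 4 V$)
$\left(-278 + W{\left(T{\left(-1,1 \right)},M \right)}\right)^{2} = \left(-278 + \left(-3 + 4 \cdot 2\right)\right)^{2} = \left(-278 + \left(-3 + 8\right)\right)^{2} = \left(-278 + 5\right)^{2} = \left(-273\right)^{2} = 74529$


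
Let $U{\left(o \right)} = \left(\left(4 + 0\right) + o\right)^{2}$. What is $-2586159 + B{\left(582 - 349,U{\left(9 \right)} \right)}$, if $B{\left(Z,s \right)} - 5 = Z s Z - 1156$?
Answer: $6587531$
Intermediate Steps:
$U{\left(o \right)} = \left(4 + o\right)^{2}$
$B{\left(Z,s \right)} = -1151 + s Z^{2}$ ($B{\left(Z,s \right)} = 5 + \left(Z s Z - 1156\right) = 5 + \left(s Z^{2} - 1156\right) = 5 + \left(-1156 + s Z^{2}\right) = -1151 + s Z^{2}$)
$-2586159 + B{\left(582 - 349,U{\left(9 \right)} \right)} = -2586159 - \left(1151 - \left(4 + 9\right)^{2} \left(582 - 349\right)^{2}\right) = -2586159 - \left(1151 - 13^{2} \left(582 - 349\right)^{2}\right) = -2586159 - \left(1151 - 169 \cdot 233^{2}\right) = -2586159 + \left(-1151 + 169 \cdot 54289\right) = -2586159 + \left(-1151 + 9174841\right) = -2586159 + 9173690 = 6587531$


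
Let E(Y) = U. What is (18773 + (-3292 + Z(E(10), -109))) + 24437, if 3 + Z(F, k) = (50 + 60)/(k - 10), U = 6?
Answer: 4749775/119 ≈ 39914.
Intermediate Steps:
E(Y) = 6
Z(F, k) = -3 + 110/(-10 + k) (Z(F, k) = -3 + (50 + 60)/(k - 10) = -3 + 110/(-10 + k))
(18773 + (-3292 + Z(E(10), -109))) + 24437 = (18773 + (-3292 + (140 - 3*(-109))/(-10 - 109))) + 24437 = (18773 + (-3292 + (140 + 327)/(-119))) + 24437 = (18773 + (-3292 - 1/119*467)) + 24437 = (18773 + (-3292 - 467/119)) + 24437 = (18773 - 392215/119) + 24437 = 1841772/119 + 24437 = 4749775/119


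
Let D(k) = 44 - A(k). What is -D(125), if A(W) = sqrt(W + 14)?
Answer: -44 + sqrt(139) ≈ -32.210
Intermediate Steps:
A(W) = sqrt(14 + W)
D(k) = 44 - sqrt(14 + k)
-D(125) = -(44 - sqrt(14 + 125)) = -(44 - sqrt(139)) = -44 + sqrt(139)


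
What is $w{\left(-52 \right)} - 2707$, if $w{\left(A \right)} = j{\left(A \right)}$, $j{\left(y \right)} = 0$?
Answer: $-2707$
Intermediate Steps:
$w{\left(A \right)} = 0$
$w{\left(-52 \right)} - 2707 = 0 - 2707 = -2707$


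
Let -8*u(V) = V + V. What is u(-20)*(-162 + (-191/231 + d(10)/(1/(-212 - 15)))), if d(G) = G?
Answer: -2809915/231 ≈ -12164.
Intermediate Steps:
u(V) = -V/4 (u(V) = -(V + V)/8 = -V/4)
u(-20)*(-162 + (-191/231 + d(10)/(1/(-212 - 15)))) = (-¼*(-20))*(-162 + (-191/231 + 10/(1/(-212 - 15)))) = 5*(-162 + (-191*1/231 + 10/(1/(-227)))) = 5*(-162 + (-191/231 + 10/(-1/227))) = 5*(-162 + (-191/231 + 10*(-227))) = 5*(-162 + (-191/231 - 2270)) = 5*(-162 - 524561/231) = 5*(-561983/231) = -2809915/231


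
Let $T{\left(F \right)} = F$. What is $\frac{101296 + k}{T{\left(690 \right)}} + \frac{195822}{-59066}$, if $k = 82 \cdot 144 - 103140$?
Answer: $\frac{113354111}{10188885} \approx 11.125$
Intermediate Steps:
$k = -91332$ ($k = 11808 - 103140 = -91332$)
$\frac{101296 + k}{T{\left(690 \right)}} + \frac{195822}{-59066} = \frac{101296 - 91332}{690} + \frac{195822}{-59066} = 9964 \cdot \frac{1}{690} + 195822 \left(- \frac{1}{59066}\right) = \frac{4982}{345} - \frac{97911}{29533} = \frac{113354111}{10188885}$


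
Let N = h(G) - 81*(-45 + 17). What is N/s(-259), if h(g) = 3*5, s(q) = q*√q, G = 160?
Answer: 2283*I*√259/67081 ≈ 0.54772*I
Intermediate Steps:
s(q) = q^(3/2)
h(g) = 15
N = 2283 (N = 15 - 81*(-45 + 17) = 15 - 81*(-28) = 15 + 2268 = 2283)
N/s(-259) = 2283/((-259)^(3/2)) = 2283/((-259*I*√259)) = 2283*(I*√259/67081) = 2283*I*√259/67081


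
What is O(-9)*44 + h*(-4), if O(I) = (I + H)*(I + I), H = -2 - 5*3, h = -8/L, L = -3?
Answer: 61744/3 ≈ 20581.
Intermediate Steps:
h = 8/3 (h = -8/(-3) = -8*(-1/3) = 8/3 ≈ 2.6667)
H = -17 (H = -2 - 15 = -17)
O(I) = 2*I*(-17 + I) (O(I) = (I - 17)*(I + I) = (-17 + I)*(2*I) = 2*I*(-17 + I))
O(-9)*44 + h*(-4) = (2*(-9)*(-17 - 9))*44 + (8/3)*(-4) = (2*(-9)*(-26))*44 - 32/3 = 468*44 - 32/3 = 20592 - 32/3 = 61744/3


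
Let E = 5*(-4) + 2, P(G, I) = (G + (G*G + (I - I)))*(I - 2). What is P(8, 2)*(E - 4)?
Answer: 0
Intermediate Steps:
P(G, I) = (-2 + I)*(G + G**2) (P(G, I) = (G + (G**2 + 0))*(-2 + I) = (G + G**2)*(-2 + I) = (-2 + I)*(G + G**2))
E = -18 (E = -20 + 2 = -18)
P(8, 2)*(E - 4) = (8*(-2 + 2 - 2*8 + 8*2))*(-18 - 4) = (8*(-2 + 2 - 16 + 16))*(-22) = (8*0)*(-22) = 0*(-22) = 0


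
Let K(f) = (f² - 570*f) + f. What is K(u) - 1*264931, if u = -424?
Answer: 156101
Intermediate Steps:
K(f) = f² - 569*f
K(u) - 1*264931 = -424*(-569 - 424) - 1*264931 = -424*(-993) - 264931 = 421032 - 264931 = 156101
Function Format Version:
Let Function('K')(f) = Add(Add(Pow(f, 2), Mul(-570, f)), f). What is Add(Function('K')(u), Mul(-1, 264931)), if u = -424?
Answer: 156101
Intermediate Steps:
Function('K')(f) = Add(Pow(f, 2), Mul(-569, f))
Add(Function('K')(u), Mul(-1, 264931)) = Add(Mul(-424, Add(-569, -424)), Mul(-1, 264931)) = Add(Mul(-424, -993), -264931) = Add(421032, -264931) = 156101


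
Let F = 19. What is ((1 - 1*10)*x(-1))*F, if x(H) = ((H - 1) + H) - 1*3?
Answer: 1026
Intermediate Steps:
x(H) = -4 + 2*H (x(H) = ((-1 + H) + H) - 3 = (-1 + 2*H) - 3 = -4 + 2*H)
((1 - 1*10)*x(-1))*F = ((1 - 1*10)*(-4 + 2*(-1)))*19 = ((1 - 10)*(-4 - 2))*19 = -9*(-6)*19 = 54*19 = 1026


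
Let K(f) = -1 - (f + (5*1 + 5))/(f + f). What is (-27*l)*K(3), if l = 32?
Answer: 2736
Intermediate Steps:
K(f) = -1 - (10 + f)/(2*f) (K(f) = -1 - (f + (5 + 5))/(2*f) = -1 - (f + 10)*1/(2*f) = -1 - (10 + f)*1/(2*f) = -1 - (10 + f)/(2*f))
(-27*l)*K(3) = (-27*32)*(-3/2 - 5/3) = -864*(-3/2 - 5*⅓) = -864*(-3/2 - 5/3) = -864*(-19/6) = 2736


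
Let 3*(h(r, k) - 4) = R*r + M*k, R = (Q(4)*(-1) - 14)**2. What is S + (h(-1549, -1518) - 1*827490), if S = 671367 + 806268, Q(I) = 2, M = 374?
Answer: 986171/3 ≈ 3.2872e+5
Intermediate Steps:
R = 256 (R = (2*(-1) - 14)**2 = (-2 - 14)**2 = (-16)**2 = 256)
S = 1477635
h(r, k) = 4 + 256*r/3 + 374*k/3 (h(r, k) = 4 + (256*r + 374*k)/3 = 4 + (256*r/3 + 374*k/3) = 4 + 256*r/3 + 374*k/3)
S + (h(-1549, -1518) - 1*827490) = 1477635 + ((4 + (256/3)*(-1549) + (374/3)*(-1518)) - 1*827490) = 1477635 + ((4 - 396544/3 - 189244) - 827490) = 1477635 + (-964264/3 - 827490) = 1477635 - 3446734/3 = 986171/3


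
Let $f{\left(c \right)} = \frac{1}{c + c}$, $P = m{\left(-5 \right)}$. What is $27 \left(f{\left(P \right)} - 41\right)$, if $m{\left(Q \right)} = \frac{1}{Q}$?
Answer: $- \frac{2349}{2} \approx -1174.5$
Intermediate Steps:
$P = - \frac{1}{5}$ ($P = \frac{1}{-5} = - \frac{1}{5} \approx -0.2$)
$f{\left(c \right)} = \frac{1}{2 c}$
$27 \left(f{\left(P \right)} - 41\right) = 27 \left(\frac{1}{2 \left(- \frac{1}{5}\right)} - 41\right) = 27 \left(\frac{1}{2} \left(-5\right) - 41\right) = 27 \left(- \frac{5}{2} - 41\right) = 27 \left(- \frac{87}{2}\right) = - \frac{2349}{2}$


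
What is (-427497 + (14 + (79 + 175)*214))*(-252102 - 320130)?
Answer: 213515209464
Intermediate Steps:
(-427497 + (14 + (79 + 175)*214))*(-252102 - 320130) = (-427497 + (14 + 254*214))*(-572232) = (-427497 + (14 + 54356))*(-572232) = (-427497 + 54370)*(-572232) = -373127*(-572232) = 213515209464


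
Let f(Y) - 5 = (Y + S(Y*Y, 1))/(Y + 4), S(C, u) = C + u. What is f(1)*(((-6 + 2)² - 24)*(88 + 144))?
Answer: -51968/5 ≈ -10394.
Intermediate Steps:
f(Y) = 5 + (1 + Y + Y²)/(4 + Y) (f(Y) = 5 + (Y + (Y*Y + 1))/(Y + 4) = 5 + (Y + (Y² + 1))/(4 + Y) = 5 + (Y + (1 + Y²))/(4 + Y) = 5 + (1 + Y + Y²)/(4 + Y))
f(1)*(((-6 + 2)² - 24)*(88 + 144)) = ((21 + 1² + 6*1)/(4 + 1))*(((-6 + 2)² - 24)*(88 + 144)) = ((21 + 1 + 6)/5)*(((-4)² - 24)*232) = ((⅕)*28)*((16 - 24)*232) = 28*(-8*232)/5 = (28/5)*(-1856) = -51968/5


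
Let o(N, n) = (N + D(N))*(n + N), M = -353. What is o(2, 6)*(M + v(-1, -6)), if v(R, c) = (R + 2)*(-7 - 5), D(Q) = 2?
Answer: -11680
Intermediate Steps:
v(R, c) = -24 - 12*R (v(R, c) = (2 + R)*(-12) = -24 - 12*R)
o(N, n) = (2 + N)*(N + n) (o(N, n) = (N + 2)*(n + N) = (2 + N)*(N + n))
o(2, 6)*(M + v(-1, -6)) = (2² + 2*2 + 2*6 + 2*6)*(-353 + (-24 - 12*(-1))) = (4 + 4 + 12 + 12)*(-353 + (-24 + 12)) = 32*(-353 - 12) = 32*(-365) = -11680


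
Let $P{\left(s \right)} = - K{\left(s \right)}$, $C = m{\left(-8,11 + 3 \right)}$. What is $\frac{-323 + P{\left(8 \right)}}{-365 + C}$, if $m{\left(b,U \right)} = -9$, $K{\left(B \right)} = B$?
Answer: $\frac{331}{374} \approx 0.88503$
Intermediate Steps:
$C = -9$
$P{\left(s \right)} = - s$
$\frac{-323 + P{\left(8 \right)}}{-365 + C} = \frac{-323 - 8}{-365 - 9} = \frac{-323 - 8}{-374} = \left(-331\right) \left(- \frac{1}{374}\right) = \frac{331}{374}$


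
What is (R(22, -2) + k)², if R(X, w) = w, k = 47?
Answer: 2025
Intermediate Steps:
(R(22, -2) + k)² = (-2 + 47)² = 45² = 2025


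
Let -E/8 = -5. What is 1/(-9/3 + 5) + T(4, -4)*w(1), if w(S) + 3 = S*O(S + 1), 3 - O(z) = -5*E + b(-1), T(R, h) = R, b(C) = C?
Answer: 1609/2 ≈ 804.50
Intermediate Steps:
E = 40 (E = -8*(-5) = 40)
O(z) = 204 (O(z) = 3 - (-5*40 - 1) = 3 - (-200 - 1) = 3 - 1*(-201) = 3 + 201 = 204)
w(S) = -3 + 204*S (w(S) = -3 + S*204 = -3 + 204*S)
1/(-9/3 + 5) + T(4, -4)*w(1) = 1/(-9/3 + 5) + 4*(-3 + 204*1) = 1/(-9*⅓ + 5) + 4*(-3 + 204) = 1/(-3 + 5) + 4*201 = 1/2 + 804 = ½ + 804 = 1609/2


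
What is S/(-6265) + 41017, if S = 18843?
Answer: 256952662/6265 ≈ 41014.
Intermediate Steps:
S/(-6265) + 41017 = 18843/(-6265) + 41017 = 18843*(-1/6265) + 41017 = -18843/6265 + 41017 = 256952662/6265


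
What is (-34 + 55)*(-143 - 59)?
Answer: -4242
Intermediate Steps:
(-34 + 55)*(-143 - 59) = 21*(-202) = -4242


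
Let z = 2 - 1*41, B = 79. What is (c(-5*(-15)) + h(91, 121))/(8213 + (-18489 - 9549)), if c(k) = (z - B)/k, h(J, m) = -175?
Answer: 13243/1486875 ≈ 0.0089066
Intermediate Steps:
z = -39 (z = 2 - 41 = -39)
c(k) = -118/k (c(k) = (-39 - 1*79)/k = (-39 - 79)/k = -118/k)
(c(-5*(-15)) + h(91, 121))/(8213 + (-18489 - 9549)) = (-118/((-5*(-15))) - 175)/(8213 + (-18489 - 9549)) = (-118/75 - 175)/(8213 - 28038) = (-118*1/75 - 175)/(-19825) = (-118/75 - 175)*(-1/19825) = -13243/75*(-1/19825) = 13243/1486875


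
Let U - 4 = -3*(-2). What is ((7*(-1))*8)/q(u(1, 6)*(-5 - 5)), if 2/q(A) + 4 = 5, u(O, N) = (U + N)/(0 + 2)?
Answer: -28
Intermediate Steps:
U = 10 (U = 4 - 3*(-2) = 4 + 6 = 10)
u(O, N) = 5 + N/2 (u(O, N) = (10 + N)/(0 + 2) = (10 + N)/2 = (10 + N)*(½) = 5 + N/2)
q(A) = 2 (q(A) = 2/(-4 + 5) = 2/1 = 2*1 = 2)
((7*(-1))*8)/q(u(1, 6)*(-5 - 5)) = ((7*(-1))*8)/2 = -7*8*(½) = -56*½ = -28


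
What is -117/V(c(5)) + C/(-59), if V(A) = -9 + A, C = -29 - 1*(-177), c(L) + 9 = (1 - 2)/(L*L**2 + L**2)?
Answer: 635702/159359 ≈ 3.9891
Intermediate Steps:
c(L) = -9 - 1/(L**2 + L**3) (c(L) = -9 + (1 - 2)/(L*L**2 + L**2) = -9 - 1/(L**3 + L**2) = -9 - 1/(L**2 + L**3))
C = 148 (C = -29 + 177 = 148)
-117/V(c(5)) + C/(-59) = -117/(-9 + (-1 - 9*5**2 - 9*5**3)/(5**2*(1 + 5))) + 148/(-59) = -117/(-9 + (1/25)*(-1 - 9*25 - 9*125)/6) + 148*(-1/59) = -117/(-9 + (1/25)*(1/6)*(-1 - 225 - 1125)) - 148/59 = -117/(-9 + (1/25)*(1/6)*(-1351)) - 148/59 = -117/(-9 - 1351/150) - 148/59 = -117/(-2701/150) - 148/59 = -117*(-150/2701) - 148/59 = 17550/2701 - 148/59 = 635702/159359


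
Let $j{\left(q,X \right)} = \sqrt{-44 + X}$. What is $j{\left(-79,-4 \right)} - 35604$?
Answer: $-35604 + 4 i \sqrt{3} \approx -35604.0 + 6.9282 i$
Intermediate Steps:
$j{\left(-79,-4 \right)} - 35604 = \sqrt{-44 - 4} - 35604 = \sqrt{-48} - 35604 = 4 i \sqrt{3} - 35604 = -35604 + 4 i \sqrt{3}$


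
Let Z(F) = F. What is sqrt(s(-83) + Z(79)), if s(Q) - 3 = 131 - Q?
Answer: 2*sqrt(74) ≈ 17.205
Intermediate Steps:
s(Q) = 134 - Q (s(Q) = 3 + (131 - Q) = 134 - Q)
sqrt(s(-83) + Z(79)) = sqrt((134 - 1*(-83)) + 79) = sqrt((134 + 83) + 79) = sqrt(217 + 79) = sqrt(296) = 2*sqrt(74)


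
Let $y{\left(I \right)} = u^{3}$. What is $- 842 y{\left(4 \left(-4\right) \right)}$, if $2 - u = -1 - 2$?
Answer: $-105250$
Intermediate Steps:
$u = 5$ ($u = 2 - \left(-1 - 2\right) = 2 - -3 = 2 + 3 = 5$)
$y{\left(I \right)} = 125$ ($y{\left(I \right)} = 5^{3} = 125$)
$- 842 y{\left(4 \left(-4\right) \right)} = \left(-842\right) 125 = -105250$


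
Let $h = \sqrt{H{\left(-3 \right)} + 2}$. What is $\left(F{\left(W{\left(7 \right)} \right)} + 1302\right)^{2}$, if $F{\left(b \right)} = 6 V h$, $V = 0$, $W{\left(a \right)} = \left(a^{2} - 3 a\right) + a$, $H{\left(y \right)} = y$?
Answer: $1695204$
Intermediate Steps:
$W{\left(a \right)} = a^{2} - 2 a$
$h = i$ ($h = \sqrt{-3 + 2} = \sqrt{-1} = i \approx 1.0 i$)
$F{\left(b \right)} = 0$ ($F{\left(b \right)} = 6 \cdot 0 i = 0 i = 0$)
$\left(F{\left(W{\left(7 \right)} \right)} + 1302\right)^{2} = \left(0 + 1302\right)^{2} = 1302^{2} = 1695204$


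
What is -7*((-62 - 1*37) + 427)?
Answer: -2296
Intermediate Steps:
-7*((-62 - 1*37) + 427) = -7*((-62 - 37) + 427) = -7*(-99 + 427) = -7*328 = -2296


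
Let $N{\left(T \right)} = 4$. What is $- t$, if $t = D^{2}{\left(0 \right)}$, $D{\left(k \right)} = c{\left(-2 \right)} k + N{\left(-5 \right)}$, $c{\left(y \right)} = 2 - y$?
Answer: $-16$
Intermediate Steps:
$D{\left(k \right)} = 4 + 4 k$ ($D{\left(k \right)} = \left(2 - -2\right) k + 4 = \left(2 + 2\right) k + 4 = 4 k + 4 = 4 + 4 k$)
$t = 16$ ($t = \left(4 + 4 \cdot 0\right)^{2} = \left(4 + 0\right)^{2} = 4^{2} = 16$)
$- t = \left(-1\right) 16 = -16$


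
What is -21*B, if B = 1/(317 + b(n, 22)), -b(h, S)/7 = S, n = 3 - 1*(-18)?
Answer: -21/163 ≈ -0.12883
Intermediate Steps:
n = 21 (n = 3 + 18 = 21)
b(h, S) = -7*S
B = 1/163 (B = 1/(317 - 7*22) = 1/(317 - 154) = 1/163 ≈ 0.0061350)
-21*B = -21*1/163 = -21/163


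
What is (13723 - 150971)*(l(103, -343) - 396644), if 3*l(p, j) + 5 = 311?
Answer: 54424596416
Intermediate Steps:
l(p, j) = 102 (l(p, j) = -5/3 + (⅓)*311 = -5/3 + 311/3 = 102)
(13723 - 150971)*(l(103, -343) - 396644) = (13723 - 150971)*(102 - 396644) = -137248*(-396542) = 54424596416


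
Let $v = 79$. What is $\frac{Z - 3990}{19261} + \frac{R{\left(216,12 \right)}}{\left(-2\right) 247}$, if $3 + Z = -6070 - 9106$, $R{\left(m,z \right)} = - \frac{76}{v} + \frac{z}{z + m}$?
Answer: $- \frac{1091339017}{1098608918} \approx -0.99338$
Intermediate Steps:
$R{\left(m,z \right)} = - \frac{76}{79} + \frac{z}{m + z}$ ($R{\left(m,z \right)} = - \frac{76}{79} + \frac{z}{z + m} = \left(-76\right) \frac{1}{79} + \frac{z}{m + z} = - \frac{76}{79} + \frac{z}{m + z}$)
$Z = -15179$ ($Z = -3 - 15176 = -15179$)
$\frac{Z - 3990}{19261} + \frac{R{\left(216,12 \right)}}{\left(-2\right) 247} = \frac{-15179 - 3990}{19261} + \frac{\frac{1}{79} \frac{1}{216 + 12} \left(\left(-76\right) 216 + 3 \cdot 12\right)}{\left(-2\right) 247} = \left(-15179 - 3990\right) \frac{1}{19261} + \frac{\frac{1}{79} \cdot \frac{1}{228} \left(-16416 + 36\right)}{-494} = \left(-19169\right) \frac{1}{19261} + \frac{1}{79} \cdot \frac{1}{228} \left(-16380\right) \left(- \frac{1}{494}\right) = - \frac{19169}{19261} - - \frac{105}{57038} = - \frac{19169}{19261} + \frac{105}{57038} = - \frac{1091339017}{1098608918}$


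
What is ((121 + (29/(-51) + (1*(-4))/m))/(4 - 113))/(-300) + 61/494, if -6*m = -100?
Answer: 654736259/5149023750 ≈ 0.12716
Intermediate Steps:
m = 50/3 (m = -⅙*(-100) = 50/3 ≈ 16.667)
((121 + (29/(-51) + (1*(-4))/m))/(4 - 113))/(-300) + 61/494 = ((121 + (29/(-51) + (1*(-4))/(50/3)))/(4 - 113))/(-300) + 61/494 = ((121 + (29*(-1/51) - 4*3/50))/(-109))*(-1/300) + 61*(1/494) = ((121 + (-29/51 - 6/25))*(-1/109))*(-1/300) + 61/494 = ((121 - 1031/1275)*(-1/109))*(-1/300) + 61/494 = ((153244/1275)*(-1/109))*(-1/300) + 61/494 = -153244/138975*(-1/300) + 61/494 = 38311/10423125 + 61/494 = 654736259/5149023750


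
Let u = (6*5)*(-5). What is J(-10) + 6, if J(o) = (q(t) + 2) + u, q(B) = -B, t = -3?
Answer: -139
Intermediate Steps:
u = -150 (u = 30*(-5) = -150)
J(o) = -145 (J(o) = (-1*(-3) + 2) - 150 = (3 + 2) - 150 = 5 - 150 = -145)
J(-10) + 6 = -145 + 6 = -139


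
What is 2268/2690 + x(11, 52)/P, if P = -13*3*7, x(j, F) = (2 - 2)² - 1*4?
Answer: 314962/367185 ≈ 0.85777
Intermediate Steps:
x(j, F) = -4 (x(j, F) = 0² - 4 = 0 - 4 = -4)
P = -273 (P = -39*7 = -273)
2268/2690 + x(11, 52)/P = 2268/2690 - 4/(-273) = 2268*(1/2690) - 4*(-1/273) = 1134/1345 + 4/273 = 314962/367185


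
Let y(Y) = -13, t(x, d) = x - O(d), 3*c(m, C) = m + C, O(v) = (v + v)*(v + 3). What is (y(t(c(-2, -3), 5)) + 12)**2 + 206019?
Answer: 206020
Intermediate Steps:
O(v) = 2*v*(3 + v) (O(v) = (2*v)*(3 + v) = 2*v*(3 + v))
c(m, C) = C/3 + m/3 (c(m, C) = (m + C)/3 = (C + m)/3 = C/3 + m/3)
t(x, d) = x - 2*d*(3 + d)
(y(t(c(-2, -3), 5)) + 12)**2 + 206019 = (-13 + 12)**2 + 206019 = (-1)**2 + 206019 = 1 + 206019 = 206020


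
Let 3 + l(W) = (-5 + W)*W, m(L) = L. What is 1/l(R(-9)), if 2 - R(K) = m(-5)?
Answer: 1/11 ≈ 0.090909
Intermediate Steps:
R(K) = 7 (R(K) = 2 - 1*(-5) = 2 + 5 = 7)
l(W) = -3 + W*(-5 + W) (l(W) = -3 + (-5 + W)*W = -3 + W*(-5 + W))
1/l(R(-9)) = 1/(-3 + 7**2 - 5*7) = 1/(-3 + 49 - 35) = 1/11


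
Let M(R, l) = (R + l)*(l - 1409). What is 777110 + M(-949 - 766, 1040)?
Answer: 1026185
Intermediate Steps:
M(R, l) = (-1409 + l)*(R + l) (M(R, l) = (R + l)*(-1409 + l) = (-1409 + l)*(R + l))
777110 + M(-949 - 766, 1040) = 777110 + (1040² - 1409*(-949 - 766) - 1409*1040 + (-949 - 766)*1040) = 777110 + (1081600 - 1409*(-1715) - 1465360 - 1715*1040) = 777110 + (1081600 + 2416435 - 1465360 - 1783600) = 777110 + 249075 = 1026185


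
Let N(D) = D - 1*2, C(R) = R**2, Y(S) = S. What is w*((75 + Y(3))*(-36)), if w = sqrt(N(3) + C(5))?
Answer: -2808*sqrt(26) ≈ -14318.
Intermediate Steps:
N(D) = -2 + D (N(D) = D - 2 = -2 + D)
w = sqrt(26) (w = sqrt((-2 + 3) + 5**2) = sqrt(1 + 25) = sqrt(26) ≈ 5.0990)
w*((75 + Y(3))*(-36)) = sqrt(26)*((75 + 3)*(-36)) = sqrt(26)*(78*(-36)) = sqrt(26)*(-2808) = -2808*sqrt(26)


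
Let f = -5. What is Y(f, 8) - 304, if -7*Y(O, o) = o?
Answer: -2136/7 ≈ -305.14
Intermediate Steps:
Y(O, o) = -o/7
Y(f, 8) - 304 = -⅐*8 - 304 = -8/7 - 304 = -2136/7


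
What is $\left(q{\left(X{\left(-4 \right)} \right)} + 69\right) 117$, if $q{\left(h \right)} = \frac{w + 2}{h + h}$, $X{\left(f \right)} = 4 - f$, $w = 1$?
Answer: $\frac{129519}{16} \approx 8094.9$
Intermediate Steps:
$q{\left(h \right)} = \frac{3}{2 h}$ ($q{\left(h \right)} = \frac{1 + 2}{h + h} = \frac{3}{2 h}$)
$\left(q{\left(X{\left(-4 \right)} \right)} + 69\right) 117 = \left(\frac{3}{2 \left(4 - -4\right)} + 69\right) 117 = \left(\frac{3}{2 \left(4 + 4\right)} + 69\right) 117 = \left(\frac{3}{2 \cdot 8} + 69\right) 117 = \left(\frac{3}{2} \cdot \frac{1}{8} + 69\right) 117 = \left(\frac{3}{16} + 69\right) 117 = \frac{1107}{16} \cdot 117 = \frac{129519}{16}$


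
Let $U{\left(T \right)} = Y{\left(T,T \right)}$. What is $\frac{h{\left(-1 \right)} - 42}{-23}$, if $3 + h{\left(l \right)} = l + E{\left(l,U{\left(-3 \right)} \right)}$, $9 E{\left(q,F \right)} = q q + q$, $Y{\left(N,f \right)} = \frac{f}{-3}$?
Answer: $2$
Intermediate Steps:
$Y{\left(N,f \right)} = - \frac{f}{3}$ ($Y{\left(N,f \right)} = f \left(- \frac{1}{3}\right) = - \frac{f}{3}$)
$U{\left(T \right)} = - \frac{T}{3}$
$E{\left(q,F \right)} = \frac{q}{9} + \frac{q^{2}}{9}$ ($E{\left(q,F \right)} = \frac{q q + q}{9} = \frac{q^{2} + q}{9} = \frac{q + q^{2}}{9} = \frac{q}{9} + \frac{q^{2}}{9}$)
$h{\left(l \right)} = -3 + l + \frac{l \left(1 + l\right)}{9}$ ($h{\left(l \right)} = -3 + \left(l + \frac{l \left(1 + l\right)}{9}\right) = -3 + l + \frac{l \left(1 + l\right)}{9}$)
$\frac{h{\left(-1 \right)} - 42}{-23} = \frac{\left(-3 + \frac{\left(-1\right)^{2}}{9} + \frac{10}{9} \left(-1\right)\right) - 42}{-23} = - \frac{\left(-3 + \frac{1}{9} \cdot 1 - \frac{10}{9}\right) - 42}{23} = - \frac{\left(-3 + \frac{1}{9} - \frac{10}{9}\right) - 42}{23} = - \frac{-4 - 42}{23} = \left(- \frac{1}{23}\right) \left(-46\right) = 2$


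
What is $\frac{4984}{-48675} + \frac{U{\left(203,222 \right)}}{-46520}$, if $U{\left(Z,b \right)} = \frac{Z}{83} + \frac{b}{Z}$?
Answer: $- \frac{781887817189}{7630443697800} \approx -0.10247$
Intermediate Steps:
$U{\left(Z,b \right)} = \frac{Z}{83} + \frac{b}{Z}$ ($U{\left(Z,b \right)} = Z \frac{1}{83} + \frac{b}{Z} = \frac{Z}{83} + \frac{b}{Z}$)
$\frac{4984}{-48675} + \frac{U{\left(203,222 \right)}}{-46520} = \frac{4984}{-48675} + \frac{\frac{1}{83} \cdot 203 + \frac{222}{203}}{-46520} = 4984 \left(- \frac{1}{48675}\right) + \left(\frac{203}{83} + 222 \cdot \frac{1}{203}\right) \left(- \frac{1}{46520}\right) = - \frac{4984}{48675} + \left(\frac{203}{83} + \frac{222}{203}\right) \left(- \frac{1}{46520}\right) = - \frac{4984}{48675} + \frac{59635}{16849} \left(- \frac{1}{46520}\right) = - \frac{4984}{48675} - \frac{11927}{156763096} = - \frac{781887817189}{7630443697800}$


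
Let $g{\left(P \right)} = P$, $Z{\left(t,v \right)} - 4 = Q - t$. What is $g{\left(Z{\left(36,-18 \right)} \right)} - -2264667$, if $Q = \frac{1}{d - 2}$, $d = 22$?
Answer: $\frac{45292701}{20} \approx 2.2646 \cdot 10^{6}$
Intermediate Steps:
$Q = \frac{1}{20}$ ($Q = \frac{1}{22 - 2} = \frac{1}{20} \approx 0.05$)
$Z{\left(t,v \right)} = \frac{81}{20} - t$ ($Z{\left(t,v \right)} = 4 - \left(- \frac{1}{20} + t\right) = \frac{81}{20} - t$)
$g{\left(Z{\left(36,-18 \right)} \right)} - -2264667 = \left(\frac{81}{20} - 36\right) - -2264667 = \left(\frac{81}{20} - 36\right) + 2264667 = - \frac{639}{20} + 2264667 = \frac{45292701}{20}$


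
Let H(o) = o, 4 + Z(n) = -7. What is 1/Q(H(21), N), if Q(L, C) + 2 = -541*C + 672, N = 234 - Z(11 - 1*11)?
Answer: -1/131875 ≈ -7.5829e-6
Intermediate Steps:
Z(n) = -11 (Z(n) = -4 - 7 = -11)
N = 245 (N = 234 - 1*(-11) = 234 + 11 = 245)
Q(L, C) = 670 - 541*C (Q(L, C) = -2 + (-541*C + 672) = -2 + (672 - 541*C) = 670 - 541*C)
1/Q(H(21), N) = 1/(670 - 541*245) = 1/(670 - 132545) = 1/(-131875) = -1/131875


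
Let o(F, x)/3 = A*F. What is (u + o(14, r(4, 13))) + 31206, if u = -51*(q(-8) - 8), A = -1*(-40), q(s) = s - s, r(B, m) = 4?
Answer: 33294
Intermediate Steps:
q(s) = 0
A = 40
o(F, x) = 120*F (o(F, x) = 3*(40*F) = 120*F)
u = 408 (u = -51*(0 - 8) = -51*(-8) = 408)
(u + o(14, r(4, 13))) + 31206 = (408 + 120*14) + 31206 = (408 + 1680) + 31206 = 2088 + 31206 = 33294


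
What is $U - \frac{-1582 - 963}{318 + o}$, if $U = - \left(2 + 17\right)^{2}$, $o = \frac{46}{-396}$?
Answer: $- \frac{22217791}{62941} \approx -352.99$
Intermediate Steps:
$o = - \frac{23}{198}$ ($o = 46 \left(- \frac{1}{396}\right) = - \frac{23}{198} \approx -0.11616$)
$U = -361$ ($U = - 19^{2} = \left(-1\right) 361 = -361$)
$U - \frac{-1582 - 963}{318 + o} = -361 - \frac{-1582 - 963}{318 - \frac{23}{198}} = -361 - - \frac{2545}{\frac{62941}{198}} = -361 - \left(-2545\right) \frac{198}{62941} = -361 - - \frac{503910}{62941} = -361 + \frac{503910}{62941} = - \frac{22217791}{62941}$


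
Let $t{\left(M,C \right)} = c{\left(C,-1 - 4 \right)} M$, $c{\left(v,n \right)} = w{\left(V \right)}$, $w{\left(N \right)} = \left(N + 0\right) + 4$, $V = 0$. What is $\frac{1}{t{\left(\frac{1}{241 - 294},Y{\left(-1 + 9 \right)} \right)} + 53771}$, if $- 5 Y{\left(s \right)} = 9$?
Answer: $\frac{53}{2849859} \approx 1.8597 \cdot 10^{-5}$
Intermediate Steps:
$w{\left(N \right)} = 4 + N$ ($w{\left(N \right)} = N + 4 = 4 + N$)
$Y{\left(s \right)} = - \frac{9}{5}$ ($Y{\left(s \right)} = \left(- \frac{1}{5}\right) 9 = - \frac{9}{5}$)
$c{\left(v,n \right)} = 4$ ($c{\left(v,n \right)} = 4 + 0 = 4$)
$t{\left(M,C \right)} = 4 M$
$\frac{1}{t{\left(\frac{1}{241 - 294},Y{\left(-1 + 9 \right)} \right)} + 53771} = \frac{1}{\frac{4}{241 - 294} + 53771} = \frac{1}{\frac{4}{-53} + 53771} = \frac{1}{4 \left(- \frac{1}{53}\right) + 53771} = \frac{1}{- \frac{4}{53} + 53771} = \frac{1}{\frac{2849859}{53}} = \frac{53}{2849859}$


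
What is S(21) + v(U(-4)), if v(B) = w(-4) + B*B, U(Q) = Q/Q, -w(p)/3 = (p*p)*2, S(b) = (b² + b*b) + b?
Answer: 808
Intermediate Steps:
S(b) = b + 2*b² (S(b) = (b² + b²) + b = 2*b² + b = b + 2*b²)
w(p) = -6*p² (w(p) = -3*p*p*2 = -3*p²*2 = -6*p²)
U(Q) = 1
v(B) = -96 + B² (v(B) = -6*(-4)² + B*B = -6*16 + B² = -96 + B²)
S(21) + v(U(-4)) = 21*(1 + 2*21) + (-96 + 1²) = 21*(1 + 42) + (-96 + 1) = 21*43 - 95 = 903 - 95 = 808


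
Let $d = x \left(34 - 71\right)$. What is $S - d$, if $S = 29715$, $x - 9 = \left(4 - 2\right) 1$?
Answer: $30122$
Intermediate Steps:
$x = 11$ ($x = 9 + \left(4 - 2\right) 1 = 9 + 2 \cdot 1 = 9 + 2 = 11$)
$d = -407$ ($d = 11 \left(34 - 71\right) = 11 \left(-37\right) = -407$)
$S - d = 29715 - -407 = 29715 + 407 = 30122$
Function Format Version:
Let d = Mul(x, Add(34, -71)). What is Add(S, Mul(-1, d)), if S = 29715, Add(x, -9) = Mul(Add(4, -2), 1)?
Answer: 30122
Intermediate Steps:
x = 11 (x = Add(9, Mul(Add(4, -2), 1)) = Add(9, Mul(2, 1)) = Add(9, 2) = 11)
d = -407 (d = Mul(11, Add(34, -71)) = Mul(11, -37) = -407)
Add(S, Mul(-1, d)) = Add(29715, Mul(-1, -407)) = Add(29715, 407) = 30122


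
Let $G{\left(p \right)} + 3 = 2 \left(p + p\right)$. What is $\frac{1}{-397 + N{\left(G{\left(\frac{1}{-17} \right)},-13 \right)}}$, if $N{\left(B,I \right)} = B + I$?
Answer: $- \frac{17}{7025} \approx -0.0024199$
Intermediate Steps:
$G{\left(p \right)} = -3 + 4 p$ ($G{\left(p \right)} = -3 + 2 \left(p + p\right) = -3 + 2 \cdot 2 p = -3 + 4 p$)
$\frac{1}{-397 + N{\left(G{\left(\frac{1}{-17} \right)},-13 \right)}} = \frac{1}{-397 - \left(16 + \frac{4}{17}\right)} = \frac{1}{-397 + \left(\left(-3 + 4 \left(- \frac{1}{17}\right)\right) - 13\right)} = \frac{1}{-397 - \frac{276}{17}} = \frac{1}{- \frac{7025}{17}} = - \frac{17}{7025}$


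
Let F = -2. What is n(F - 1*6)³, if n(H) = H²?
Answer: 262144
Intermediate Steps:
n(F - 1*6)³ = ((-2 - 1*6)²)³ = ((-2 - 6)²)³ = ((-8)²)³ = 64³ = 262144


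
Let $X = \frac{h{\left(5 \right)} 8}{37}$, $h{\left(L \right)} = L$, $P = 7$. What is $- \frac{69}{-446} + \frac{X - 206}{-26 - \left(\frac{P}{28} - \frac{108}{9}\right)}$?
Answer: $\frac{13671809}{940614} \approx 14.535$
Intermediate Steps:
$X = \frac{40}{37}$ ($X = \frac{5 \cdot 8}{37} = 40 \cdot \frac{1}{37} = \frac{40}{37} \approx 1.0811$)
$- \frac{69}{-446} + \frac{X - 206}{-26 - \left(\frac{P}{28} - \frac{108}{9}\right)} = - \frac{69}{-446} + \frac{\frac{40}{37} - 206}{-26 - \left(\frac{7}{28} - \frac{108}{9}\right)} = \left(-69\right) \left(- \frac{1}{446}\right) - \frac{7582}{37 \left(-26 - \left(7 \cdot \frac{1}{28} - 12\right)\right)} = \frac{69}{446} - \frac{7582}{37 \left(-26 - \left(\frac{1}{4} - 12\right)\right)} = \frac{69}{446} - \frac{7582}{37 \left(-26 - - \frac{47}{4}\right)} = \frac{69}{446} - \frac{7582}{37 \left(-26 + \frac{47}{4}\right)} = \frac{69}{446} - \frac{7582}{37 \left(- \frac{57}{4}\right)} = \frac{69}{446} - - \frac{30328}{2109} = \frac{69}{446} + \frac{30328}{2109} = \frac{13671809}{940614}$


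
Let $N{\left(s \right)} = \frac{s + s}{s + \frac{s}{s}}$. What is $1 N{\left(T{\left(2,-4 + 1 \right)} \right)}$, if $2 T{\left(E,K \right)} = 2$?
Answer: $1$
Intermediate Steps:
$T{\left(E,K \right)} = 1$ ($T{\left(E,K \right)} = \frac{1}{2} \cdot 2 = 1$)
$N{\left(s \right)} = \frac{2 s}{1 + s}$ ($N{\left(s \right)} = \frac{2 s}{s + 1} = \frac{2 s}{1 + s}$)
$1 N{\left(T{\left(2,-4 + 1 \right)} \right)} = 1 \cdot 2 \cdot 1 \frac{1}{1 + 1} = 1 \cdot 2 \cdot 1 \cdot \frac{1}{2} = 1 \cdot 1 = 1$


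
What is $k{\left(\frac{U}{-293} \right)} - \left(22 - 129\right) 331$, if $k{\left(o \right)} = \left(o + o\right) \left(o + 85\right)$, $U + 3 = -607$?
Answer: $\frac{3071642333}{85849} \approx 35780.0$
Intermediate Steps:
$U = -610$ ($U = -3 - 607 = -610$)
$k{\left(o \right)} = 2 o \left(85 + o\right)$
$k{\left(\frac{U}{-293} \right)} - \left(22 - 129\right) 331 = 2 \left(- \frac{610}{-293}\right) \left(85 - \frac{610}{-293}\right) - \left(22 - 129\right) 331 = 2 \left(\left(-610\right) \left(- \frac{1}{293}\right)\right) \left(85 - - \frac{610}{293}\right) - \left(-107\right) 331 = 2 \cdot \frac{610}{293} \left(85 + \frac{610}{293}\right) - -35417 = 2 \cdot \frac{610}{293} \cdot \frac{25515}{293} + 35417 = \frac{31128300}{85849} + 35417 = \frac{3071642333}{85849}$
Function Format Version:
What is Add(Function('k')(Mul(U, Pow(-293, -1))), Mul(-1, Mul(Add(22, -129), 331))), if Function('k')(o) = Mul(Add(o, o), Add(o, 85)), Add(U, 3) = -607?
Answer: Rational(3071642333, 85849) ≈ 35780.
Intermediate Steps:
U = -610 (U = Add(-3, -607) = -610)
Function('k')(o) = Mul(2, o, Add(85, o)) (Function('k')(o) = Mul(Mul(2, o), Add(85, o)) = Mul(2, o, Add(85, o)))
Add(Function('k')(Mul(U, Pow(-293, -1))), Mul(-1, Mul(Add(22, -129), 331))) = Add(Mul(2, Mul(-610, Pow(-293, -1)), Add(85, Mul(-610, Pow(-293, -1)))), Mul(-1, Mul(Add(22, -129), 331))) = Add(Mul(2, Mul(-610, Rational(-1, 293)), Add(85, Mul(-610, Rational(-1, 293)))), Mul(-1, Mul(-107, 331))) = Add(Mul(2, Rational(610, 293), Add(85, Rational(610, 293))), Mul(-1, -35417)) = Add(Mul(2, Rational(610, 293), Rational(25515, 293)), 35417) = Add(Rational(31128300, 85849), 35417) = Rational(3071642333, 85849)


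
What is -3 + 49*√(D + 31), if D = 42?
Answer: -3 + 49*√73 ≈ 415.66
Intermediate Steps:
-3 + 49*√(D + 31) = -3 + 49*√(42 + 31) = -3 + 49*√73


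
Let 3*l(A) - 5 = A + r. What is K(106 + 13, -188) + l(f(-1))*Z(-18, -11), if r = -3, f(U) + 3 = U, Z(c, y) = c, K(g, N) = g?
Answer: 131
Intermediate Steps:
f(U) = -3 + U
l(A) = ⅔ + A/3 (l(A) = 5/3 + (A - 3)/3 = 5/3 + (-3 + A)/3 = 5/3 + (-1 + A/3) = ⅔ + A/3)
K(106 + 13, -188) + l(f(-1))*Z(-18, -11) = (106 + 13) + (⅔ + (-3 - 1)/3)*(-18) = 119 + (⅔ + (⅓)*(-4))*(-18) = 119 + (⅔ - 4/3)*(-18) = 119 - ⅔*(-18) = 119 + 12 = 131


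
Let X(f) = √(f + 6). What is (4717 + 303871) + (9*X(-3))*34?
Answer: 308588 + 306*√3 ≈ 3.0912e+5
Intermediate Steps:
X(f) = √(6 + f)
(4717 + 303871) + (9*X(-3))*34 = (4717 + 303871) + (9*√(6 - 3))*34 = 308588 + (9*√3)*34 = 308588 + 306*√3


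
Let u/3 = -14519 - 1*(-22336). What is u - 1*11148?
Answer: 12303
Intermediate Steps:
u = 23451 (u = 3*(-14519 - 1*(-22336)) = 3*(-14519 + 22336) = 3*7817 = 23451)
u - 1*11148 = 23451 - 1*11148 = 23451 - 11148 = 12303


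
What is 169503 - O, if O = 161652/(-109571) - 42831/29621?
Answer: 550148857311666/3245602591 ≈ 1.6951e+5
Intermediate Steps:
O = -9481329393/3245602591 (O = 161652*(-1/109571) - 42831*1/29621 = -161652/109571 - 42831/29621 = -9481329393/3245602591 ≈ -2.9213)
169503 - O = 169503 - 1*(-9481329393/3245602591) = 169503 + 9481329393/3245602591 = 550148857311666/3245602591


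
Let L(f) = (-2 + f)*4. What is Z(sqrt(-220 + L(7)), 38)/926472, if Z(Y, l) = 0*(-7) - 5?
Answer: -5/926472 ≈ -5.3968e-6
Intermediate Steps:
L(f) = -8 + 4*f
Z(Y, l) = -5 (Z(Y, l) = 0 - 5 = -5)
Z(sqrt(-220 + L(7)), 38)/926472 = -5/926472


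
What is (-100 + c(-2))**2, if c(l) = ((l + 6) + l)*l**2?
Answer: 8464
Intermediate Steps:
c(l) = l**2*(6 + 2*l) (c(l) = ((6 + l) + l)*l**2 = (6 + 2*l)*l**2 = l**2*(6 + 2*l))
(-100 + c(-2))**2 = (-100 + 2*(-2)**2*(3 - 2))**2 = (-100 + 2*4*1)**2 = (-100 + 8)**2 = (-92)**2 = 8464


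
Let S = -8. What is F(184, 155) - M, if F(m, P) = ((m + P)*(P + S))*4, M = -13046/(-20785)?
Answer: 4143102574/20785 ≈ 1.9933e+5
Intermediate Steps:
M = 13046/20785 (M = -13046*(-1/20785) = 13046/20785 ≈ 0.62766)
F(m, P) = 4*(-8 + P)*(P + m) (F(m, P) = ((m + P)*(P - 8))*4 = ((P + m)*(-8 + P))*4 = ((-8 + P)*(P + m))*4 = 4*(-8 + P)*(P + m))
F(184, 155) - M = (-32*155 - 32*184 + 4*155**2 + 4*155*184) - 1*13046/20785 = (-4960 - 5888 + 4*24025 + 114080) - 13046/20785 = (-4960 - 5888 + 96100 + 114080) - 13046/20785 = 199332 - 13046/20785 = 4143102574/20785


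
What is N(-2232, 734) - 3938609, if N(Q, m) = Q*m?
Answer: -5576897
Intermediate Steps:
N(-2232, 734) - 3938609 = -2232*734 - 3938609 = -1638288 - 3938609 = -5576897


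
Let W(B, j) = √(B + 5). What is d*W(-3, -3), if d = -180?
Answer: -180*√2 ≈ -254.56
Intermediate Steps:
W(B, j) = √(5 + B)
d*W(-3, -3) = -180*√(5 - 3) = -180*√2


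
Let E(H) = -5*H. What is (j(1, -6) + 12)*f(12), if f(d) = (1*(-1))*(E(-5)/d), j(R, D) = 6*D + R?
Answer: 575/12 ≈ 47.917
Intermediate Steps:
j(R, D) = R + 6*D
f(d) = -25/d (f(d) = (1*(-1))*((-5*(-5))/d) = -25/d)
(j(1, -6) + 12)*f(12) = ((1 + 6*(-6)) + 12)*(-25/12) = ((1 - 36) + 12)*(-25*1/12) = (-35 + 12)*(-25/12) = -23*(-25/12) = 575/12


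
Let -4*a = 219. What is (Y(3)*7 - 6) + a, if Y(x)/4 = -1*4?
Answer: -691/4 ≈ -172.75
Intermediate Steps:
a = -219/4 (a = -¼*219 = -219/4 ≈ -54.750)
Y(x) = -16 (Y(x) = 4*(-1*4) = 4*(-4) = -16)
(Y(3)*7 - 6) + a = (-16*7 - 6) - 219/4 = (-112 - 6) - 219/4 = -118 - 219/4 = -691/4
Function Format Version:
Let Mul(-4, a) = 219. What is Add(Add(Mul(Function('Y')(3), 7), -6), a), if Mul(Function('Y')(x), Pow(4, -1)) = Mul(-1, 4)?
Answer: Rational(-691, 4) ≈ -172.75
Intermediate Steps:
a = Rational(-219, 4) (a = Mul(Rational(-1, 4), 219) = Rational(-219, 4) ≈ -54.750)
Function('Y')(x) = -16 (Function('Y')(x) = Mul(4, Mul(-1, 4)) = Mul(4, -4) = -16)
Add(Add(Mul(Function('Y')(3), 7), -6), a) = Add(Add(Mul(-16, 7), -6), Rational(-219, 4)) = Add(Add(-112, -6), Rational(-219, 4)) = Add(-118, Rational(-219, 4)) = Rational(-691, 4)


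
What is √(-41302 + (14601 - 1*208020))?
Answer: I*√234721 ≈ 484.48*I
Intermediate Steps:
√(-41302 + (14601 - 1*208020)) = √(-41302 + (14601 - 208020)) = √(-41302 - 193419) = √(-234721) = I*√234721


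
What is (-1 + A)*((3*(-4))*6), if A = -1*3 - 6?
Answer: 720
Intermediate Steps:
A = -9 (A = -3 - 6 = -9)
(-1 + A)*((3*(-4))*6) = (-1 - 9)*((3*(-4))*6) = -(-120)*6 = -10*(-72) = 720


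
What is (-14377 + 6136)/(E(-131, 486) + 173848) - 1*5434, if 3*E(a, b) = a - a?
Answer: -944698273/173848 ≈ -5434.0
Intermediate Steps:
E(a, b) = 0 (E(a, b) = (a - a)/3 = (⅓)*0 = 0)
(-14377 + 6136)/(E(-131, 486) + 173848) - 1*5434 = (-14377 + 6136)/(0 + 173848) - 1*5434 = -8241/173848 - 5434 = -944698273/173848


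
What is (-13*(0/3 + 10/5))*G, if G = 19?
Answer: -494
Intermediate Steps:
(-13*(0/3 + 10/5))*G = -13*(0/3 + 10/5)*19 = -13*(0*(⅓) + 10*(⅕))*19 = -13*(0 + 2)*19 = -13*2*19 = -26*19 = -494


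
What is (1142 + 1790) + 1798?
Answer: 4730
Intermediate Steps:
(1142 + 1790) + 1798 = 2932 + 1798 = 4730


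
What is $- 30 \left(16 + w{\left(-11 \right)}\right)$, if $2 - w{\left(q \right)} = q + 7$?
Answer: $-660$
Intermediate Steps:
$w{\left(q \right)} = -5 - q$ ($w{\left(q \right)} = 2 - \left(q + 7\right) = 2 - \left(7 + q\right) = -5 - q$)
$- 30 \left(16 + w{\left(-11 \right)}\right) = - 30 \left(16 - -6\right) = - 30 \left(16 + \left(-5 + 11\right)\right) = - 30 \left(16 + 6\right) = \left(-30\right) 22 = -660$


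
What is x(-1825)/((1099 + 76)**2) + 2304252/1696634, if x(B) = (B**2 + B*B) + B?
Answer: 289598295859/46848306325 ≈ 6.1816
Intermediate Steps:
x(B) = B + 2*B**2 (x(B) = (B**2 + B**2) + B = 2*B**2 + B = B + 2*B**2)
x(-1825)/((1099 + 76)**2) + 2304252/1696634 = (-1825*(1 + 2*(-1825)))/((1099 + 76)**2) + 2304252/1696634 = (-1825*(1 - 3650))/(1175**2) + 2304252*(1/1696634) = -1825*(-3649)/1380625 + 1152126/848317 = 6659425*(1/1380625) + 1152126/848317 = 266377/55225 + 1152126/848317 = 289598295859/46848306325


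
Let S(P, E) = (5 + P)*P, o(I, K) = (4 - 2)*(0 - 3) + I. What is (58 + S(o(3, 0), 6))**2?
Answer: 2704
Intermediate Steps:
o(I, K) = -6 + I (o(I, K) = 2*(-3) + I = -6 + I)
S(P, E) = P*(5 + P)
(58 + S(o(3, 0), 6))**2 = (58 + (-6 + 3)*(5 + (-6 + 3)))**2 = (58 - 3*(5 - 3))**2 = (58 - 3*2)**2 = (58 - 6)**2 = 52**2 = 2704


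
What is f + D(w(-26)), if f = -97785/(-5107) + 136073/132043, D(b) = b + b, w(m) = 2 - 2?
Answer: 13606749566/674343601 ≈ 20.178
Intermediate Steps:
w(m) = 0
D(b) = 2*b
f = 13606749566/674343601 (f = -97785*(-1/5107) + 136073*(1/132043) = 97785/5107 + 136073/132043 = 13606749566/674343601 ≈ 20.178)
f + D(w(-26)) = 13606749566/674343601 + 2*0 = 13606749566/674343601 + 0 = 13606749566/674343601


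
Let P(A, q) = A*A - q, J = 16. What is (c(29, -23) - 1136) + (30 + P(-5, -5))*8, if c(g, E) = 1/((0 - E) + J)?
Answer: -25583/39 ≈ -655.97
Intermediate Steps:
P(A, q) = A**2 - q
c(g, E) = 1/(16 - E) (c(g, E) = 1/((0 - E) + 16) = 1/(-E + 16) = 1/(16 - E))
(c(29, -23) - 1136) + (30 + P(-5, -5))*8 = (-1/(-16 - 23) - 1136) + (30 + ((-5)**2 - 1*(-5)))*8 = (-1/(-39) - 1136) + (30 + (25 + 5))*8 = (-1*(-1/39) - 1136) + (30 + 30)*8 = (1/39 - 1136) + 60*8 = -44303/39 + 480 = -25583/39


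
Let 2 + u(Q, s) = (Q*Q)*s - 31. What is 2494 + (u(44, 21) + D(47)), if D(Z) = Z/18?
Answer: 776153/18 ≈ 43120.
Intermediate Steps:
D(Z) = Z/18 (D(Z) = Z*(1/18) = Z/18)
u(Q, s) = -33 + s*Q² (u(Q, s) = -2 + ((Q*Q)*s - 31) = -2 + (Q²*s - 31) = -2 + (s*Q² - 31) = -2 + (-31 + s*Q²) = -33 + s*Q²)
2494 + (u(44, 21) + D(47)) = 2494 + ((-33 + 21*44²) + (1/18)*47) = 2494 + ((-33 + 21*1936) + 47/18) = 2494 + ((-33 + 40656) + 47/18) = 2494 + (40623 + 47/18) = 2494 + 731261/18 = 776153/18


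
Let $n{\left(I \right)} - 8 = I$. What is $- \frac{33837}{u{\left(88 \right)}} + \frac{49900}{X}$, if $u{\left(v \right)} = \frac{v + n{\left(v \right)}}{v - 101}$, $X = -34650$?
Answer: $\frac{304653901}{127512} \approx 2389.2$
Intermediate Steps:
$n{\left(I \right)} = 8 + I$
$u{\left(v \right)} = \frac{8 + 2 v}{-101 + v}$ ($u{\left(v \right)} = \frac{v + \left(8 + v\right)}{v - 101} = \frac{8 + 2 v}{-101 + v}$)
$- \frac{33837}{u{\left(88 \right)}} + \frac{49900}{X} = - \frac{33837}{2 \frac{1}{-101 + 88} \left(4 + 88\right)} + \frac{49900}{-34650} = - \frac{33837}{2 \frac{1}{-13} \cdot 92} + 49900 \left(- \frac{1}{34650}\right) = - \frac{33837}{2 \left(- \frac{1}{13}\right) 92} - \frac{998}{693} = - \frac{33837}{- \frac{184}{13}} - \frac{998}{693} = \left(-33837\right) \left(- \frac{13}{184}\right) - \frac{998}{693} = \frac{439881}{184} - \frac{998}{693} = \frac{304653901}{127512}$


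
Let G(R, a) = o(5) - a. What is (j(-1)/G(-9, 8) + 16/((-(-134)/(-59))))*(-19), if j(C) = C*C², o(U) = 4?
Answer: 34599/268 ≈ 129.10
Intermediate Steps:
G(R, a) = 4 - a
j(C) = C³
(j(-1)/G(-9, 8) + 16/((-(-134)/(-59))))*(-19) = ((-1)³/(4 - 1*8) + 16/((-(-134)/(-59))))*(-19) = (-1/(4 - 8) + 16/((-(-134)*(-1)/59)))*(-19) = (-1/(-4) + 16/((-1*134/59)))*(-19) = (-1*(-¼) + 16/(-134/59))*(-19) = (¼ + 16*(-59/134))*(-19) = (¼ - 472/67)*(-19) = -1821/268*(-19) = 34599/268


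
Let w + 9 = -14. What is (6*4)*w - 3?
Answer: -555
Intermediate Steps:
w = -23 (w = -9 - 14 = -23)
(6*4)*w - 3 = (6*4)*(-23) - 3 = 24*(-23) - 3 = -552 - 3 = -555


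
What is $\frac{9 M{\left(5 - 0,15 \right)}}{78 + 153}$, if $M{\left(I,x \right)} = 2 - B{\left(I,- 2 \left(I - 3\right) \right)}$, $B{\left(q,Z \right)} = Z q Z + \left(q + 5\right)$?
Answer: $- \frac{24}{7} \approx -3.4286$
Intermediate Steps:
$B{\left(q,Z \right)} = 5 + q + q Z^{2}$ ($B{\left(q,Z \right)} = q Z^{2} + \left(5 + q\right) = 5 + q + q Z^{2}$)
$M{\left(I,x \right)} = -3 - I - I \left(6 - 2 I\right)^{2}$ ($M{\left(I,x \right)} = 2 - \left(5 + I + I \left(- 2 \left(I - 3\right)\right)^{2}\right) = 2 - \left(5 + I + I \left(- 2 \left(-3 + I\right)\right)^{2}\right) = 2 - \left(5 + I + I \left(6 - 2 I\right)^{2}\right) = -3 - I - I \left(6 - 2 I\right)^{2}$)
$\frac{9 M{\left(5 - 0,15 \right)}}{78 + 153} = \frac{9 \left(-3 - \left(5 - 0\right) - 4 \left(5 - 0\right) \left(-3 + \left(5 - 0\right)\right)^{2}\right)}{78 + 153} = \frac{9 \left(-3 - \left(5 + 0\right) - 4 \left(5 + 0\right) \left(-3 + \left(5 + 0\right)\right)^{2}\right)}{231} = 9 \left(-3 - 5 - 20 \left(-3 + 5\right)^{2}\right) \frac{1}{231} = 9 \left(-3 - 5 - 20 \cdot 2^{2}\right) \frac{1}{231} = 9 \left(-3 - 5 - 20 \cdot 4\right) \frac{1}{231} = 9 \left(-3 - 5 - 80\right) \frac{1}{231} = 9 \left(-88\right) \frac{1}{231} = \left(-792\right) \frac{1}{231} = - \frac{24}{7}$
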